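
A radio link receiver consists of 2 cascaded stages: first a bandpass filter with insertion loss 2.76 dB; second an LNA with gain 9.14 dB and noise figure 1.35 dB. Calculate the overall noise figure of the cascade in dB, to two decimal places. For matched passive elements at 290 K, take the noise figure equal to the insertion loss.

4.11 dB

Convert to linear (a loss of L dB is a gain of −L dB): F_i = 10^(NF_i/10), G_i = 10^(G_i,dB/10)
  Stage 1: F_1 = 10^(2.76/10) = 1.888, G_1 = 10^(−2.76/10) = 0.5297
  Stage 2: F_2 = 10^(1.35/10) = 1.365, G_2 = 10^(9.14/10) = 8.204
Friis cascade:
  F = 1.888 + (1.365 − 1)/0.5297 = 2.576
NF = 10 log₁₀(2.576) = 4.11 dB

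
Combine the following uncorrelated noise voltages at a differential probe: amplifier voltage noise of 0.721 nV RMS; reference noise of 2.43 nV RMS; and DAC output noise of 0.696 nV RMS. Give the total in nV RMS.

2.63 nV

Uncorrelated sources add in power (mean-square): V_tot = √(ΣV_i²)
V_tot = √[(7.21×10⁻¹⁰)² + (2.43×10⁻⁹)² + (6.96×10⁻¹⁰)²] = 2.63×10⁻⁹ V = 2.63 nV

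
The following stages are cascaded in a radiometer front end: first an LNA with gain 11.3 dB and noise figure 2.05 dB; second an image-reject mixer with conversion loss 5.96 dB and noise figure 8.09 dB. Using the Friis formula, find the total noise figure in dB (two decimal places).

3.02 dB

Convert to linear (a loss of L dB is a gain of −L dB): F_i = 10^(NF_i/10), G_i = 10^(G_i,dB/10)
  Stage 1: F_1 = 10^(2.05/10) = 1.603, G_1 = 10^(11.3/10) = 13.49
  Stage 2: F_2 = 10^(8.09/10) = 6.442, G_2 = 10^(−5.96/10) = 0.2535
Friis cascade:
  F = 1.603 + (6.442 − 1)/13.49 = 2.007
NF = 10 log₁₀(2.007) = 3.02 dB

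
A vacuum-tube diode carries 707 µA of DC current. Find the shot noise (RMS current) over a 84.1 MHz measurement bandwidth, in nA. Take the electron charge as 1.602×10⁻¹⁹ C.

138 nA

I_n = √(2qI·B)
2qI·B = 2 × 1.602×10⁻¹⁹ × 7.07×10⁻⁴ × 8.41×10⁷ = 1.91×10⁻¹⁴ A²
I_n = √(1.91×10⁻¹⁴) = 1.38×10⁻⁷ A = 138 nA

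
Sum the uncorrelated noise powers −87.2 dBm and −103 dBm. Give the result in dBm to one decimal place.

Convert to linear, add, convert back:
P₁ = 1.91×10⁻¹² W, P₂ = 5.01×10⁻¹⁴ W
P_tot = 1.96×10⁻¹² W → 10 log₁₀(P_tot / 10⁻³) = −87.1 dBm

−87.1 dBm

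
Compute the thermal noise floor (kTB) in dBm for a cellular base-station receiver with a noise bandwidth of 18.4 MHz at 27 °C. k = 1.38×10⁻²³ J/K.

−101.2 dBm

T = 27 °C + 273.15 = 300.15 K
P_n = kTB = 1.38×10⁻²³ × 300.15 × 1.84×10⁷ = 7.62×10⁻¹⁴ W
In dBm: 10 log₁₀(7.62×10⁻¹⁴ / 10⁻³) = −101.2 dBm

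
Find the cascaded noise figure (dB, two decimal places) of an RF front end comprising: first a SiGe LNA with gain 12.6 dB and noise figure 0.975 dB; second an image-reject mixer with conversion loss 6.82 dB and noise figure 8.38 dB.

1.97 dB

Convert to linear (a loss of L dB is a gain of −L dB): F_i = 10^(NF_i/10), G_i = 10^(G_i,dB/10)
  Stage 1: F_1 = 10^(0.975/10) = 1.252, G_1 = 10^(12.6/10) = 18.20
  Stage 2: F_2 = 10^(8.38/10) = 6.887, G_2 = 10^(−6.82/10) = 0.2080
Friis cascade:
  F = 1.252 + (6.887 − 1)/18.20 = 1.575
NF = 10 log₁₀(1.575) = 1.97 dB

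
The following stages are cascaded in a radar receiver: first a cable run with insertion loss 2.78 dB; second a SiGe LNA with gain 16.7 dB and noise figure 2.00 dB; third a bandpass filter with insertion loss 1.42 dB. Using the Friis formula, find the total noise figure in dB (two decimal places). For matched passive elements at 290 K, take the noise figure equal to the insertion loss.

Convert to linear (a loss of L dB is a gain of −L dB): F_i = 10^(NF_i/10), G_i = 10^(G_i,dB/10)
  Stage 1: F_1 = 10^(2.78/10) = 1.897, G_1 = 10^(−2.78/10) = 0.5272
  Stage 2: F_2 = 10^(2.00/10) = 1.585, G_2 = 10^(16.7/10) = 46.77
  Stage 3: F_3 = 10^(1.42/10) = 1.387, G_3 = 10^(−1.42/10) = 0.7211
Friis cascade:
  F = 1.897 + (1.585 − 1)/0.5272 + (1.387 − 1)/24.66 = 3.022
NF = 10 log₁₀(3.022) = 4.80 dB

4.80 dB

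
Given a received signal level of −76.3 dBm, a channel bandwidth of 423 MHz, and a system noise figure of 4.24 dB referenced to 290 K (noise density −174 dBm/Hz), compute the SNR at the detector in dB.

7.2 dB

Noise floor: N = −174 + 10 log₁₀(B) + NF
10 log₁₀(4.23×10⁸) = 86.26 dB
N = −174 + 86.26 + 4.24 = −83.50 dBm
SNR = P_sig − N = −76.3 − (−83.50) = 7.20 dB → 7.2 dB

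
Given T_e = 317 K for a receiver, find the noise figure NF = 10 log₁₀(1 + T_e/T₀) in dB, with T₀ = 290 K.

F = 1 + T_e/T₀ = 1 + 317/290 = 2.0931
NF = 10 log₁₀(2.0931) = 3.21 dB

3.21 dB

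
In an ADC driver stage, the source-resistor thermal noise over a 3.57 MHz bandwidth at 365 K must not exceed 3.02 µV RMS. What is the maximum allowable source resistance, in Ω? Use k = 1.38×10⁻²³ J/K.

Johnson–Nyquist: V_n = √(4kTRB) ⇒ R = V_n² / (4kTB)
4kTB = 4 × 1.38×10⁻²³ × 365 × 3.57×10⁶ = 7.19×10⁻¹⁴
R = (3.02×10⁻⁶)² / 7.19×10⁻¹⁴ = 1.27×10² Ω = 127 Ω

127 Ω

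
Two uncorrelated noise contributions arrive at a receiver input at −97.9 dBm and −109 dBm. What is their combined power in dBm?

Convert to linear, add, convert back:
P₁ = 1.62×10⁻¹³ W, P₂ = 1.26×10⁻¹⁴ W
P_tot = 1.75×10⁻¹³ W → 10 log₁₀(P_tot / 10⁻³) = −97.6 dBm

−97.6 dBm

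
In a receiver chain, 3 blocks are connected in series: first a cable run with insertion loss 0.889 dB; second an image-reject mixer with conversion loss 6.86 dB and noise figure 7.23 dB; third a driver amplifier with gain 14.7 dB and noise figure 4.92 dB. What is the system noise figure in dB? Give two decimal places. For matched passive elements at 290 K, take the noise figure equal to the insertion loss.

Convert to linear (a loss of L dB is a gain of −L dB): F_i = 10^(NF_i/10), G_i = 10^(G_i,dB/10)
  Stage 1: F_1 = 10^(0.889/10) = 1.227, G_1 = 10^(−0.889/10) = 0.8149
  Stage 2: F_2 = 10^(7.23/10) = 5.284, G_2 = 10^(−6.86/10) = 0.2061
  Stage 3: F_3 = 10^(4.92/10) = 3.105, G_3 = 10^(14.7/10) = 29.51
Friis cascade:
  F = 1.227 + (5.284 − 1)/0.8149 + (3.105 − 1)/0.1679 = 19.02
NF = 10 log₁₀(19.02) = 12.79 dB

12.79 dB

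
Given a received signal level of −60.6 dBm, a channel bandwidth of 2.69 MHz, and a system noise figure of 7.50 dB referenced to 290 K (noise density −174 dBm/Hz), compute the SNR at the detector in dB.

41.6 dB

Noise floor: N = −174 + 10 log₁₀(B) + NF
10 log₁₀(2.69×10⁶) = 64.3 dB
N = −174 + 64.3 + 7.50 = −102.20 dBm
SNR = P_sig − N = −60.6 − (−102.20) = 41.60 dB → 41.6 dB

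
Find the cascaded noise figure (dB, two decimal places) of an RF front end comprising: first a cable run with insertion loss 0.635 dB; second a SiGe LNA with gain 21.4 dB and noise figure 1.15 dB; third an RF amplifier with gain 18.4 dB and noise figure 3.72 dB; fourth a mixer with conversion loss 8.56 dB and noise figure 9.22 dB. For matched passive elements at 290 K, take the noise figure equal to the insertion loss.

Convert to linear (a loss of L dB is a gain of −L dB): F_i = 10^(NF_i/10), G_i = 10^(G_i,dB/10)
  Stage 1: F_1 = 10^(0.635/10) = 1.157, G_1 = 10^(−0.635/10) = 0.8640
  Stage 2: F_2 = 10^(1.15/10) = 1.303, G_2 = 10^(21.4/10) = 138.0
  Stage 3: F_3 = 10^(3.72/10) = 2.355, G_3 = 10^(18.4/10) = 69.18
  Stage 4: F_4 = 10^(9.22/10) = 8.356, G_4 = 10^(−8.56/10) = 0.1393
Friis cascade:
  F = 1.157 + (1.303 − 1)/0.8640 + (2.355 − 1)/119.3 + (8.356 − 1)/8251 = 1.521
NF = 10 log₁₀(1.521) = 1.82 dB

1.82 dB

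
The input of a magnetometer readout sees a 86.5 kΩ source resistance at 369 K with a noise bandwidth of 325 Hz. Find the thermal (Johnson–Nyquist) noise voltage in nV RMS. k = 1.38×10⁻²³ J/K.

757 nV

V_n = √(4kTRB)
4kTRB = 4 × 1.38×10⁻²³ × 369 × 8.65×10⁴ × 3.25×10² = 5.73×10⁻¹³ V²
V_n = √(5.73×10⁻¹³) = 7.57×10⁻⁷ V = 757 nV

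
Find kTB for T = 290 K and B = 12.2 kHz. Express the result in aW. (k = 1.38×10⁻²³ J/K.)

P_n = kTB = 1.38×10⁻²³ × 290 × 1.22×10⁴ = 4.88×10⁻¹⁷ W = 48.8 aW

48.8 aW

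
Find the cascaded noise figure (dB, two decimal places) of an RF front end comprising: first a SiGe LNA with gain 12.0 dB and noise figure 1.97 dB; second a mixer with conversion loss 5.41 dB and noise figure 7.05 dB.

Convert to linear (a loss of L dB is a gain of −L dB): F_i = 10^(NF_i/10), G_i = 10^(G_i,dB/10)
  Stage 1: F_1 = 10^(1.97/10) = 1.574, G_1 = 10^(12.0/10) = 15.85
  Stage 2: F_2 = 10^(7.05/10) = 5.070, G_2 = 10^(−5.41/10) = 0.2877
Friis cascade:
  F = 1.574 + (5.070 − 1)/15.85 = 1.831
NF = 10 log₁₀(1.831) = 2.63 dB

2.63 dB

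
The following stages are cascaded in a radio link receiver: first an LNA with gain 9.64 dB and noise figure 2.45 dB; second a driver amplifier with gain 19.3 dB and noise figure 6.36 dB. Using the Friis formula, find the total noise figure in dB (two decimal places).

3.26 dB

Convert to linear (a loss of L dB is a gain of −L dB): F_i = 10^(NF_i/10), G_i = 10^(G_i,dB/10)
  Stage 1: F_1 = 10^(2.45/10) = 1.758, G_1 = 10^(9.64/10) = 9.204
  Stage 2: F_2 = 10^(6.36/10) = 4.325, G_2 = 10^(19.3/10) = 85.11
Friis cascade:
  F = 1.758 + (4.325 − 1)/9.204 = 2.119
NF = 10 log₁₀(2.119) = 3.26 dB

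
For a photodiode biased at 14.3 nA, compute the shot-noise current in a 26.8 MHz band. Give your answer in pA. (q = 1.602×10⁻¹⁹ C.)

I_n = √(2qI·B)
2qI·B = 2 × 1.602×10⁻¹⁹ × 1.43×10⁻⁸ × 2.68×10⁷ = 1.23×10⁻¹⁹ A²
I_n = √(1.23×10⁻¹⁹) = 3.50×10⁻¹⁰ A = 350 pA

350 pA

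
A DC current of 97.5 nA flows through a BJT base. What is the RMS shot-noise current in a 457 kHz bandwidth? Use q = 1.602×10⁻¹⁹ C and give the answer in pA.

119 pA

I_n = √(2qI·B)
2qI·B = 2 × 1.602×10⁻¹⁹ × 9.75×10⁻⁸ × 4.57×10⁵ = 1.43×10⁻²⁰ A²
I_n = √(1.43×10⁻²⁰) = 1.19×10⁻¹⁰ A = 119 pA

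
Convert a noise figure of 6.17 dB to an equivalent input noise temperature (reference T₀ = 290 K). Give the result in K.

F = 10^(6.17/10) = 4.14
T_e = (F − 1)·T₀ = (4.14 − 1) × 290 = 911 K

911 K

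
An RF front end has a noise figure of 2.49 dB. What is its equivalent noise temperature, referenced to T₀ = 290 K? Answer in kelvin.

F = 10^(2.49/10) = 1.77419
T_e = (F − 1)·T₀ = (1.77419 − 1) × 290 = 225 K

225 K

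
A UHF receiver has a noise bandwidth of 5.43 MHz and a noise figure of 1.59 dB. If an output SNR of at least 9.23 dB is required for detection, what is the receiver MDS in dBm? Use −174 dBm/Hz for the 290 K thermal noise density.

Sensitivity = −174 + 10 log₁₀(B) + NF + SNR_min
= −174 + 67.35 + 1.59 + 9.23
= −95.83 dBm → −95.8 dBm

−95.8 dBm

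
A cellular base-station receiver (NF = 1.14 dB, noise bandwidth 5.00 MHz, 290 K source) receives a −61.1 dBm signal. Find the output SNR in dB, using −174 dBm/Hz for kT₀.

Noise floor: N = −174 + 10 log₁₀(B) + NF
10 log₁₀(5.00×10⁶) = 66.99 dB
N = −174 + 66.99 + 1.14 = −105.87 dBm
SNR = P_sig − N = −61.1 − (−105.87) = 44.77 dB → 44.8 dB

44.8 dB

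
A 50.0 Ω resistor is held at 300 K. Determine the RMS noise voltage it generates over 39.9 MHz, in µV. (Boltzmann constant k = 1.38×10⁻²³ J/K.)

V_n = √(4kTRB)
4kTRB = 4 × 1.38×10⁻²³ × 300 × 5.00×10¹ × 3.99×10⁷ = 3.30×10⁻¹¹ V²
V_n = √(3.30×10⁻¹¹) = 5.75×10⁻⁶ V = 5.75 µV

5.75 µV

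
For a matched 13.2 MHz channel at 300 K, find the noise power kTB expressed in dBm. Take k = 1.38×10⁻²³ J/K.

−102.6 dBm

P_n = kTB = 1.38×10⁻²³ × 300 × 1.32×10⁷ = 5.46×10⁻¹⁴ W
In dBm: 10 log₁₀(5.46×10⁻¹⁴ / 10⁻³) = −102.6 dBm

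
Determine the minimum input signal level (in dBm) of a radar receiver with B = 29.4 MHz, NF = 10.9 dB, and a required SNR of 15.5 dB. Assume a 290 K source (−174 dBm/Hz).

Sensitivity = −174 + 10 log₁₀(B) + NF + SNR_min
= −174 + 74.68 + 10.9 + 15.5
= −72.92 dBm → −72.9 dBm

−72.9 dBm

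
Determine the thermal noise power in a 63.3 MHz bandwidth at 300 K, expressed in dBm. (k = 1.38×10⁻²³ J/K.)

−95.8 dBm

P_n = kTB = 1.38×10⁻²³ × 300 × 6.33×10⁷ = 2.62×10⁻¹³ W
In dBm: 10 log₁₀(2.62×10⁻¹³ / 10⁻³) = −95.8 dBm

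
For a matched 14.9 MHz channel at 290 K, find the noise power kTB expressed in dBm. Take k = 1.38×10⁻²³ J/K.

P_n = kTB = 1.38×10⁻²³ × 290 × 1.49×10⁷ = 5.96×10⁻¹⁴ W
In dBm: 10 log₁₀(5.96×10⁻¹⁴ / 10⁻³) = −102.2 dBm

−102.2 dBm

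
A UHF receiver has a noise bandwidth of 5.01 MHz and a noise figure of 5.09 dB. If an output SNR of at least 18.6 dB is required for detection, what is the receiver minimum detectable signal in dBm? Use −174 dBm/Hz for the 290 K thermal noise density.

Sensitivity = −174 + 10 log₁₀(B) + NF + SNR_min
= −174 + 67 + 5.09 + 18.6
= −83.31 dBm → −83.3 dBm

−83.3 dBm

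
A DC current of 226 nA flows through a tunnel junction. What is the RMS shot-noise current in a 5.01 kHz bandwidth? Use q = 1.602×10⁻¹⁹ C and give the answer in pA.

19.0 pA

I_n = √(2qI·B)
2qI·B = 2 × 1.602×10⁻¹⁹ × 2.26×10⁻⁷ × 5.01×10³ = 3.63×10⁻²² A²
I_n = √(3.63×10⁻²²) = 1.90×10⁻¹¹ A = 19.0 pA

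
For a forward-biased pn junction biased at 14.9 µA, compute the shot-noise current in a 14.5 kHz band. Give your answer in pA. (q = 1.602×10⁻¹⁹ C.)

I_n = √(2qI·B)
2qI·B = 2 × 1.602×10⁻¹⁹ × 1.49×10⁻⁵ × 1.45×10⁴ = 6.92×10⁻²⁰ A²
I_n = √(6.92×10⁻²⁰) = 2.63×10⁻¹⁰ A = 263 pA

263 pA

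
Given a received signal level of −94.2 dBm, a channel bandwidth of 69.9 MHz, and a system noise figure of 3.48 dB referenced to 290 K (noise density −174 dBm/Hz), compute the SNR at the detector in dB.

−2.1 dB

Noise floor: N = −174 + 10 log₁₀(B) + NF
10 log₁₀(6.99×10⁷) = 78.44 dB
N = −174 + 78.44 + 3.48 = −92.08 dBm
SNR = P_sig − N = −94.2 − (−92.08) = −2.12 dB → −2.1 dB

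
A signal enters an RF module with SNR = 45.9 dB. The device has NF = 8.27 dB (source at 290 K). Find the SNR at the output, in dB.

By definition F = SNR_in/SNR_out, so in dB: SNR_out = SNR_in − NF
SNR_out = 45.9 − 8.27 = 37.63 dB

37.63 dB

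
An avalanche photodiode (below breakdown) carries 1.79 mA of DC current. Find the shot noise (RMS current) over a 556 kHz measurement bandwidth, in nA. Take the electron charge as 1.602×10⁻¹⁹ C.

I_n = √(2qI·B)
2qI·B = 2 × 1.602×10⁻¹⁹ × 1.79×10⁻³ × 5.56×10⁵ = 3.19×10⁻¹⁶ A²
I_n = √(3.19×10⁻¹⁶) = 1.79×10⁻⁸ A = 17.9 nA

17.9 nA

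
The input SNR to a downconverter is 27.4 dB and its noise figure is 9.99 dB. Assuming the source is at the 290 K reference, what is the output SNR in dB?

17.41 dB

By definition F = SNR_in/SNR_out, so in dB: SNR_out = SNR_in − NF
SNR_out = 27.4 − 9.99 = 17.41 dB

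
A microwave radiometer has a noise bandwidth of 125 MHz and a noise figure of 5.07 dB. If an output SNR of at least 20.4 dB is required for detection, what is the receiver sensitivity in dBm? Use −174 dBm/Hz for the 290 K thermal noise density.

Sensitivity = −174 + 10 log₁₀(B) + NF + SNR_min
= −174 + 80.97 + 5.07 + 20.4
= −67.56 dBm → −67.6 dBm

−67.6 dBm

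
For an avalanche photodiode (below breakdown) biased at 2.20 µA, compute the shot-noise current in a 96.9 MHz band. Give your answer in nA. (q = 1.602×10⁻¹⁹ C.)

8.26 nA

I_n = √(2qI·B)
2qI·B = 2 × 1.602×10⁻¹⁹ × 2.20×10⁻⁶ × 9.69×10⁷ = 6.83×10⁻¹⁷ A²
I_n = √(6.83×10⁻¹⁷) = 8.26×10⁻⁹ A = 8.26 nA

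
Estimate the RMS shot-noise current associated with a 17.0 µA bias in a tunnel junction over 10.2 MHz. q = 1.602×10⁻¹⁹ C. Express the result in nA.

7.45 nA

I_n = √(2qI·B)
2qI·B = 2 × 1.602×10⁻¹⁹ × 1.70×10⁻⁵ × 1.02×10⁷ = 5.56×10⁻¹⁷ A²
I_n = √(5.56×10⁻¹⁷) = 7.45×10⁻⁹ A = 7.45 nA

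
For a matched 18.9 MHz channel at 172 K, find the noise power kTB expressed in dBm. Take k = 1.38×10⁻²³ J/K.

−103.5 dBm

P_n = kTB = 1.38×10⁻²³ × 172 × 1.89×10⁷ = 4.49×10⁻¹⁴ W
In dBm: 10 log₁₀(4.49×10⁻¹⁴ / 10⁻³) = −103.5 dBm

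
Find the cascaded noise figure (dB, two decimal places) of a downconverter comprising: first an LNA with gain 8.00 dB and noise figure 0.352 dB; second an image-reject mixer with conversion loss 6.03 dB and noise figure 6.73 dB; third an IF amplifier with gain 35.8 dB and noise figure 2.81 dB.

3.52 dB

Convert to linear (a loss of L dB is a gain of −L dB): F_i = 10^(NF_i/10), G_i = 10^(G_i,dB/10)
  Stage 1: F_1 = 10^(0.352/10) = 1.084, G_1 = 10^(8.00/10) = 6.310
  Stage 2: F_2 = 10^(6.73/10) = 4.710, G_2 = 10^(−6.03/10) = 0.2495
  Stage 3: F_3 = 10^(2.81/10) = 1.910, G_3 = 10^(35.8/10) = 3802
Friis cascade:
  F = 1.084 + (4.710 − 1)/6.310 + (1.910 − 1)/1.574 = 2.250
NF = 10 log₁₀(2.250) = 3.52 dB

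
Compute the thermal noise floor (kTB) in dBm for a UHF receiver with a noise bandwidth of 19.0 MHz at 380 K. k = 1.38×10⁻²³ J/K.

P_n = kTB = 1.38×10⁻²³ × 380 × 1.90×10⁷ = 9.96×10⁻¹⁴ W
In dBm: 10 log₁₀(9.96×10⁻¹⁴ / 10⁻³) = −100.0 dBm

−100.0 dBm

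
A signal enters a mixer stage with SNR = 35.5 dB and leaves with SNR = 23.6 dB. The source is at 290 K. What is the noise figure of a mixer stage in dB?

NF (dB) = SNR_in(dB) − SNR_out(dB) when the source is at T₀
NF = 35.5 − 23.6 = 11.9 dB

11.9 dB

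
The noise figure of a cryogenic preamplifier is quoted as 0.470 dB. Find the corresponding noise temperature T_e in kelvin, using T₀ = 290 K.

F = 10^(0.470/10) = 1.11429
T_e = (F − 1)·T₀ = (1.11429 − 1) × 290 = 33.1 K

33.1 K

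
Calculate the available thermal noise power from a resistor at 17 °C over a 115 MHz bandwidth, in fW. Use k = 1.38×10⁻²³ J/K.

T = 17 °C + 273.15 = 290.15 K
P_n = kTB = 1.38×10⁻²³ × 290.15 × 1.15×10⁸ = 4.60×10⁻¹³ W = 460 fW

460 fW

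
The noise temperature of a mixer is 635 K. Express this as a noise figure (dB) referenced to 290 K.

F = 1 + T_e/T₀ = 1 + 635/290 = 3.18966
NF = 10 log₁₀(3.18966) = 5.04 dB

5.04 dB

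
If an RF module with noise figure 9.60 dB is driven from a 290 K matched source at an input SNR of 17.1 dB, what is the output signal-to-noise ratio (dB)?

By definition F = SNR_in/SNR_out, so in dB: SNR_out = SNR_in − NF
SNR_out = 17.1 − 9.60 = 7.50 dB

7.50 dB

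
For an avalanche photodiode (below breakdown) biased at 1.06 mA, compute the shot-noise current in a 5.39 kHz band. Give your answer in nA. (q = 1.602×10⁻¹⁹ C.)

I_n = √(2qI·B)
2qI·B = 2 × 1.602×10⁻¹⁹ × 1.06×10⁻³ × 5.39×10³ = 1.83×10⁻¹⁸ A²
I_n = √(1.83×10⁻¹⁸) = 1.35×10⁻⁹ A = 1.35 nA

1.35 nA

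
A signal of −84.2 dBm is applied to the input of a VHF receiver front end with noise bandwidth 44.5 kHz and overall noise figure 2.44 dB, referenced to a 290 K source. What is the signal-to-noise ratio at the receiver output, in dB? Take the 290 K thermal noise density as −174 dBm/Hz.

40.9 dB

Noise floor: N = −174 + 10 log₁₀(B) + NF
10 log₁₀(4.45×10⁴) = 46.48 dB
N = −174 + 46.48 + 2.44 = −125.08 dBm
SNR = P_sig − N = −84.2 − (−125.08) = 40.88 dB → 40.9 dB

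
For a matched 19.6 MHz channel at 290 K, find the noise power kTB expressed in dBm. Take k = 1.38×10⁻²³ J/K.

P_n = kTB = 1.38×10⁻²³ × 290 × 1.96×10⁷ = 7.84×10⁻¹⁴ W
In dBm: 10 log₁₀(7.84×10⁻¹⁴ / 10⁻³) = −101.1 dBm

−101.1 dBm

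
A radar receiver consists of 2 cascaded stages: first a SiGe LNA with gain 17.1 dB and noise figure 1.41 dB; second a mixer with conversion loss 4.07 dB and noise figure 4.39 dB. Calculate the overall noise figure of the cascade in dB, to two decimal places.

Convert to linear (a loss of L dB is a gain of −L dB): F_i = 10^(NF_i/10), G_i = 10^(G_i,dB/10)
  Stage 1: F_1 = 10^(1.41/10) = 1.384, G_1 = 10^(17.1/10) = 51.29
  Stage 2: F_2 = 10^(4.39/10) = 2.748, G_2 = 10^(−4.07/10) = 0.3917
Friis cascade:
  F = 1.384 + (2.748 − 1)/51.29 = 1.418
NF = 10 log₁₀(1.418) = 1.52 dB

1.52 dB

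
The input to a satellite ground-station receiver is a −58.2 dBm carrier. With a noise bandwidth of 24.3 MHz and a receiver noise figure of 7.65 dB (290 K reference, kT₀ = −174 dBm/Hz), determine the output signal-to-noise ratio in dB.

34.3 dB

Noise floor: N = −174 + 10 log₁₀(B) + NF
10 log₁₀(2.43×10⁷) = 73.86 dB
N = −174 + 73.86 + 7.65 = −92.49 dBm
SNR = P_sig − N = −58.2 − (−92.49) = 34.29 dB → 34.3 dB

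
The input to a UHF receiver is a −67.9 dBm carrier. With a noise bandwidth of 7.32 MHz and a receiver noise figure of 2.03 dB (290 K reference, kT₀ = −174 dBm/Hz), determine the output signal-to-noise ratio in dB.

Noise floor: N = −174 + 10 log₁₀(B) + NF
10 log₁₀(7.32×10⁶) = 68.65 dB
N = −174 + 68.65 + 2.03 = −103.32 dBm
SNR = P_sig − N = −67.9 − (−103.32) = 35.42 dB → 35.4 dB

35.4 dB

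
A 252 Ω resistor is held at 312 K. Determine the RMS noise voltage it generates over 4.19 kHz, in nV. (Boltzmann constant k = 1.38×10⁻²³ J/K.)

135 nV

V_n = √(4kTRB)
4kTRB = 4 × 1.38×10⁻²³ × 312 × 2.52×10² × 4.19×10³ = 1.82×10⁻¹⁴ V²
V_n = √(1.82×10⁻¹⁴) = 1.35×10⁻⁷ V = 135 nV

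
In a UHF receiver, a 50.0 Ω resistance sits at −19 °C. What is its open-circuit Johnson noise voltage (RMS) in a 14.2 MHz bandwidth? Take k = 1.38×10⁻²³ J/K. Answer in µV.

T = −19 °C + 273.15 = 254.15 K
V_n = √(4kTRB)
4kTRB = 4 × 1.38×10⁻²³ × 254.15 × 5.00×10¹ × 1.42×10⁷ = 9.96×10⁻¹² V²
V_n = √(9.96×10⁻¹²) = 3.16×10⁻⁶ V = 3.16 µV

3.16 µV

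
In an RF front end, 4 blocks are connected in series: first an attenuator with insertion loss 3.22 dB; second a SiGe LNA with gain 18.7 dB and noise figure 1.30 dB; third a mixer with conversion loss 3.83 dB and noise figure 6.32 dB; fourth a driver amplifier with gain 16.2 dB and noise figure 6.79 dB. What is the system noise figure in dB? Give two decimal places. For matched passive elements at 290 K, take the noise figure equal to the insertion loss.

Convert to linear (a loss of L dB is a gain of −L dB): F_i = 10^(NF_i/10), G_i = 10^(G_i,dB/10)
  Stage 1: F_1 = 10^(3.22/10) = 2.099, G_1 = 10^(−3.22/10) = 0.4764
  Stage 2: F_2 = 10^(1.30/10) = 1.349, G_2 = 10^(18.7/10) = 74.13
  Stage 3: F_3 = 10^(6.32/10) = 4.285, G_3 = 10^(−3.83/10) = 0.4140
  Stage 4: F_4 = 10^(6.79/10) = 4.775, G_4 = 10^(16.2/10) = 41.69
Friis cascade:
  F = 2.099 + (1.349 − 1)/0.4764 + (4.285 − 1)/35.32 + (4.775 − 1)/14.62 = 3.183
NF = 10 log₁₀(3.183) = 5.03 dB

5.03 dB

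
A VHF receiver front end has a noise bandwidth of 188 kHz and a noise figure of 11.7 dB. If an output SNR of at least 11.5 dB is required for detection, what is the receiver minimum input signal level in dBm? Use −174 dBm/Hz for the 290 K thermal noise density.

Sensitivity = −174 + 10 log₁₀(B) + NF + SNR_min
= −174 + 52.74 + 11.7 + 11.5
= −98.06 dBm → −98.1 dBm

−98.1 dBm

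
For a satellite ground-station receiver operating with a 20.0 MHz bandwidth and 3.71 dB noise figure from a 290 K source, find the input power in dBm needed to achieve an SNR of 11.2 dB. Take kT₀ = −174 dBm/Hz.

Sensitivity = −174 + 10 log₁₀(B) + NF + SNR_min
= −174 + 73.01 + 3.71 + 11.2
= −86.08 dBm → −86.1 dBm

−86.1 dBm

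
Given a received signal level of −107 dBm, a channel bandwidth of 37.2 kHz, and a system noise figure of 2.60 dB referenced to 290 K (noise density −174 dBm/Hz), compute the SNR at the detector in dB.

18.7 dB

Noise floor: N = −174 + 10 log₁₀(B) + NF
10 log₁₀(3.72×10⁴) = 45.71 dB
N = −174 + 45.71 + 2.60 = −125.69 dBm
SNR = P_sig − N = −107 − (−125.69) = 18.69 dB → 18.7 dB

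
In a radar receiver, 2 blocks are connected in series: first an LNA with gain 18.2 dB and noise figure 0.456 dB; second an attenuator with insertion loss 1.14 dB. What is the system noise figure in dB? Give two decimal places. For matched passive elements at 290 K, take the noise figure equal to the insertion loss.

0.47 dB

Convert to linear (a loss of L dB is a gain of −L dB): F_i = 10^(NF_i/10), G_i = 10^(G_i,dB/10)
  Stage 1: F_1 = 10^(0.456/10) = 1.111, G_1 = 10^(18.2/10) = 66.07
  Stage 2: F_2 = 10^(1.14/10) = 1.300, G_2 = 10^(−1.14/10) = 0.7691
Friis cascade:
  F = 1.111 + (1.300 − 1)/66.07 = 1.115
NF = 10 log₁₀(1.115) = 0.47 dB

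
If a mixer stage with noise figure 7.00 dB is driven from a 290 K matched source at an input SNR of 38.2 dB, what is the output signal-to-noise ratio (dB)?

By definition F = SNR_in/SNR_out, so in dB: SNR_out = SNR_in − NF
SNR_out = 38.2 − 7.00 = 31.20 dB

31.20 dB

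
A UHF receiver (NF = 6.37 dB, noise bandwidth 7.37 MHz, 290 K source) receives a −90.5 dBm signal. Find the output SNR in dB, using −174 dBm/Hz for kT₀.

8.5 dB

Noise floor: N = −174 + 10 log₁₀(B) + NF
10 log₁₀(7.37×10⁶) = 68.67 dB
N = −174 + 68.67 + 6.37 = −98.96 dBm
SNR = P_sig − N = −90.5 − (−98.96) = 8.46 dB → 8.5 dB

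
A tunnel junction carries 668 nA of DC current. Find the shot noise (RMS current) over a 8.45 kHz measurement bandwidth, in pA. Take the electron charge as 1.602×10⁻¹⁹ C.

42.5 pA

I_n = √(2qI·B)
2qI·B = 2 × 1.602×10⁻¹⁹ × 6.68×10⁻⁷ × 8.45×10³ = 1.81×10⁻²¹ A²
I_n = √(1.81×10⁻²¹) = 4.25×10⁻¹¹ A = 42.5 pA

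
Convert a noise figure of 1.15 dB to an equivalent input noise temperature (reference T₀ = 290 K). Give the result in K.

87.9 K

F = 10^(1.15/10) = 1.30317
T_e = (F − 1)·T₀ = (1.30317 − 1) × 290 = 87.9 K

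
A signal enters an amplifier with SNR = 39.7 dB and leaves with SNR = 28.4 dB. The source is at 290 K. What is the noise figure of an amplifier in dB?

NF (dB) = SNR_in(dB) − SNR_out(dB) when the source is at T₀
NF = 39.7 − 28.4 = 11.3 dB

11.3 dB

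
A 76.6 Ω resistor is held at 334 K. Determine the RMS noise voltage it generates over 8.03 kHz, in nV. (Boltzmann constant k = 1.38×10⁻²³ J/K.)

V_n = √(4kTRB)
4kTRB = 4 × 1.38×10⁻²³ × 334 × 7.66×10¹ × 8.03×10³ = 1.13×10⁻¹⁴ V²
V_n = √(1.13×10⁻¹⁴) = 1.06×10⁻⁷ V = 106 nV

106 nV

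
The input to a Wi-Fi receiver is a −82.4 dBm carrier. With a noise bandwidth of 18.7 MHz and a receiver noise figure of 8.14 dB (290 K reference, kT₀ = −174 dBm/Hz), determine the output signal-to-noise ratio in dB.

10.7 dB

Noise floor: N = −174 + 10 log₁₀(B) + NF
10 log₁₀(1.87×10⁷) = 72.72 dB
N = −174 + 72.72 + 8.14 = −93.14 dBm
SNR = P_sig − N = −82.4 − (−93.14) = 10.74 dB → 10.7 dB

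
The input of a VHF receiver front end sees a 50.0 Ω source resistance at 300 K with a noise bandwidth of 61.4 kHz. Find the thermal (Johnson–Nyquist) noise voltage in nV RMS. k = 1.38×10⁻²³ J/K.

225 nV

V_n = √(4kTRB)
4kTRB = 4 × 1.38×10⁻²³ × 300 × 5.00×10¹ × 6.14×10⁴ = 5.08×10⁻¹⁴ V²
V_n = √(5.08×10⁻¹⁴) = 2.25×10⁻⁷ V = 225 nV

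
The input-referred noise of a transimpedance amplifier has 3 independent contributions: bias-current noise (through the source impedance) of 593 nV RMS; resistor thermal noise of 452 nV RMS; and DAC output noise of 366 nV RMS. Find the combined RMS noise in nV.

831 nV

Uncorrelated sources add in power (mean-square): V_tot = √(ΣV_i²)
V_tot = √[(5.93×10⁻⁷)² + (4.52×10⁻⁷)² + (3.66×10⁻⁷)²] = 8.31×10⁻⁷ V = 831 nV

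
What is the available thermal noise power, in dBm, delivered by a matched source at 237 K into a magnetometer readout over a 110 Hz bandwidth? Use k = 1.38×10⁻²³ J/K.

−154.4 dBm

P_n = kTB = 1.38×10⁻²³ × 237 × 1.10×10² = 3.60×10⁻¹⁹ W
In dBm: 10 log₁₀(3.60×10⁻¹⁹ / 10⁻³) = −154.4 dBm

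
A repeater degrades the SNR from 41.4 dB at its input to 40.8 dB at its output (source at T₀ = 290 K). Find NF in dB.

NF (dB) = SNR_in(dB) − SNR_out(dB) when the source is at T₀
NF = 41.4 − 40.8 = 0.6 dB

0.6 dB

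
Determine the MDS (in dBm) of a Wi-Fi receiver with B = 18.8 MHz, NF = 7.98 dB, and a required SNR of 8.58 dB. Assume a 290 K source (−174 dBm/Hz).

Sensitivity = −174 + 10 log₁₀(B) + NF + SNR_min
= −174 + 72.74 + 7.98 + 8.58
= −84.70 dBm → −84.7 dBm

−84.7 dBm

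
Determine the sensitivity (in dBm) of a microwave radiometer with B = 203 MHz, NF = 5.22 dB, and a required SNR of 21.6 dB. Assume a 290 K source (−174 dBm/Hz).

−64.1 dBm

Sensitivity = −174 + 10 log₁₀(B) + NF + SNR_min
= −174 + 83.07 + 5.22 + 21.6
= −64.11 dBm → −64.1 dBm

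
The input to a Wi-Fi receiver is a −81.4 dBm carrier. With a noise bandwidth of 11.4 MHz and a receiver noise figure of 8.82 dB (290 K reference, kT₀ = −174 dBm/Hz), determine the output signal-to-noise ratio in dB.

13.2 dB

Noise floor: N = −174 + 10 log₁₀(B) + NF
10 log₁₀(1.14×10⁷) = 70.57 dB
N = −174 + 70.57 + 8.82 = −94.61 dBm
SNR = P_sig − N = −81.4 − (−94.61) = 13.21 dB → 13.2 dB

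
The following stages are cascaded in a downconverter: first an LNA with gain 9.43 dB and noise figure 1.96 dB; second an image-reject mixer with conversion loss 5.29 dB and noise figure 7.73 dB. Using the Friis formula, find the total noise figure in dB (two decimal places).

3.29 dB

Convert to linear (a loss of L dB is a gain of −L dB): F_i = 10^(NF_i/10), G_i = 10^(G_i,dB/10)
  Stage 1: F_1 = 10^(1.96/10) = 1.570, G_1 = 10^(9.43/10) = 8.770
  Stage 2: F_2 = 10^(7.73/10) = 5.929, G_2 = 10^(−5.29/10) = 0.2958
Friis cascade:
  F = 1.570 + (5.929 − 1)/8.770 = 2.132
NF = 10 log₁₀(2.132) = 3.29 dB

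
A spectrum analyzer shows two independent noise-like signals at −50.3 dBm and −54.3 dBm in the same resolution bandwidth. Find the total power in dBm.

−48.8 dBm

Convert to linear, add, convert back:
P₁ = 9.33×10⁻⁹ W, P₂ = 3.72×10⁻⁹ W
P_tot = 1.30×10⁻⁸ W → 10 log₁₀(P_tot / 10⁻³) = −48.8 dBm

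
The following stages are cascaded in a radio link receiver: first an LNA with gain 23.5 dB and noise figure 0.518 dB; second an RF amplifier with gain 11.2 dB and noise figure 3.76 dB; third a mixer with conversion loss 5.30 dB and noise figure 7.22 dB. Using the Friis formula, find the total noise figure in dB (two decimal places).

0.55 dB

Convert to linear (a loss of L dB is a gain of −L dB): F_i = 10^(NF_i/10), G_i = 10^(G_i,dB/10)
  Stage 1: F_1 = 10^(0.518/10) = 1.127, G_1 = 10^(23.5/10) = 223.9
  Stage 2: F_2 = 10^(3.76/10) = 2.377, G_2 = 10^(11.2/10) = 13.18
  Stage 3: F_3 = 10^(7.22/10) = 5.272, G_3 = 10^(−5.30/10) = 0.2951
Friis cascade:
  F = 1.127 + (2.377 − 1)/223.9 + (5.272 − 1)/2951 = 1.134
NF = 10 log₁₀(1.134) = 0.55 dB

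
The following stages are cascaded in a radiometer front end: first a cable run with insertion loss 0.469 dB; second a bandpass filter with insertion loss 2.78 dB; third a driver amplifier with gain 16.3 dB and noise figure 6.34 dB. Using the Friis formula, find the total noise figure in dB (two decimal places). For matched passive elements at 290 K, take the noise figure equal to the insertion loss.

9.59 dB

Convert to linear (a loss of L dB is a gain of −L dB): F_i = 10^(NF_i/10), G_i = 10^(G_i,dB/10)
  Stage 1: F_1 = 10^(0.469/10) = 1.114, G_1 = 10^(−0.469/10) = 0.8976
  Stage 2: F_2 = 10^(2.78/10) = 1.897, G_2 = 10^(−2.78/10) = 0.5272
  Stage 3: F_3 = 10^(6.34/10) = 4.305, G_3 = 10^(16.3/10) = 42.66
Friis cascade:
  F = 1.114 + (1.897 − 1)/0.8976 + (4.305 − 1)/0.4733 = 9.097
NF = 10 log₁₀(9.097) = 9.59 dB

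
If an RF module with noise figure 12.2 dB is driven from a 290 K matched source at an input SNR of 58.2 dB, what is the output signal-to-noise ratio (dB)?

By definition F = SNR_in/SNR_out, so in dB: SNR_out = SNR_in − NF
SNR_out = 58.2 − 12.2 = 46.0 dB

46.0 dB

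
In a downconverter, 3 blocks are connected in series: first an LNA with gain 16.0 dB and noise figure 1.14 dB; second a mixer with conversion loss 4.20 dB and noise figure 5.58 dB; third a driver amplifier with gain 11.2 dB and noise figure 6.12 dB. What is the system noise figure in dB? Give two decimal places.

1.96 dB

Convert to linear (a loss of L dB is a gain of −L dB): F_i = 10^(NF_i/10), G_i = 10^(G_i,dB/10)
  Stage 1: F_1 = 10^(1.14/10) = 1.300, G_1 = 10^(16.0/10) = 39.81
  Stage 2: F_2 = 10^(5.58/10) = 3.614, G_2 = 10^(−4.20/10) = 0.3802
  Stage 3: F_3 = 10^(6.12/10) = 4.093, G_3 = 10^(11.2/10) = 13.18
Friis cascade:
  F = 1.300 + (3.614 − 1)/39.81 + (4.093 − 1)/15.14 = 1.570
NF = 10 log₁₀(1.570) = 1.96 dB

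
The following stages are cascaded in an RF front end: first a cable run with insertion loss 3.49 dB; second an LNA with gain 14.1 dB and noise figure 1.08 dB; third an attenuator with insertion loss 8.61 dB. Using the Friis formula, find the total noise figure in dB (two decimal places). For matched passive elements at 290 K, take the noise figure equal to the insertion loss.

Convert to linear (a loss of L dB is a gain of −L dB): F_i = 10^(NF_i/10), G_i = 10^(G_i,dB/10)
  Stage 1: F_1 = 10^(3.49/10) = 2.234, G_1 = 10^(−3.49/10) = 0.4477
  Stage 2: F_2 = 10^(1.08/10) = 1.282, G_2 = 10^(14.1/10) = 25.70
  Stage 3: F_3 = 10^(8.61/10) = 7.261, G_3 = 10^(−8.61/10) = 0.1377
Friis cascade:
  F = 2.234 + (1.282 − 1)/0.4477 + (7.261 − 1)/11.51 = 3.408
NF = 10 log₁₀(3.408) = 5.33 dB

5.33 dB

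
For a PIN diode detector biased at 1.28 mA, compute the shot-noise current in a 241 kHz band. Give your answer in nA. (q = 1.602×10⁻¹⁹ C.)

9.94 nA

I_n = √(2qI·B)
2qI·B = 2 × 1.602×10⁻¹⁹ × 1.28×10⁻³ × 2.41×10⁵ = 9.88×10⁻¹⁷ A²
I_n = √(9.88×10⁻¹⁷) = 9.94×10⁻⁹ A = 9.94 nA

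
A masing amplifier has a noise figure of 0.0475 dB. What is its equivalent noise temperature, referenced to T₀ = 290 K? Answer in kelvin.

F = 10^(0.0475/10) = 1.011
T_e = (F − 1)·T₀ = (1.011 − 1) × 290 = 3.19 K

3.19 K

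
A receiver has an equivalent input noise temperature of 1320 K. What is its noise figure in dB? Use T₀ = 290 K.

7.44 dB

F = 1 + T_e/T₀ = 1 + 1320/290 = 5.55172
NF = 10 log₁₀(5.55172) = 7.44 dB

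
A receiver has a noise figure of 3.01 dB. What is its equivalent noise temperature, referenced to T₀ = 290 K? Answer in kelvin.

F = 10^(3.01/10) = 1.99986
T_e = (F − 1)·T₀ = (1.99986 − 1) × 290 = 290 K

290 K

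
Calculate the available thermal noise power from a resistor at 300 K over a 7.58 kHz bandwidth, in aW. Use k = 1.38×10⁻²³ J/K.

31.4 aW

P_n = kTB = 1.38×10⁻²³ × 300 × 7.58×10³ = 3.14×10⁻¹⁷ W = 31.4 aW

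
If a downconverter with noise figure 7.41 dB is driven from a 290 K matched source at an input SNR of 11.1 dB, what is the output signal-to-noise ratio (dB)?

By definition F = SNR_in/SNR_out, so in dB: SNR_out = SNR_in − NF
SNR_out = 11.1 − 7.41 = 3.69 dB

3.69 dB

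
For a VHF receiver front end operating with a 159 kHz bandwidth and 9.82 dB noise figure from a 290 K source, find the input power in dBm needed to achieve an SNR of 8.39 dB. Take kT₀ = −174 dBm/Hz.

Sensitivity = −174 + 10 log₁₀(B) + NF + SNR_min
= −174 + 52.01 + 9.82 + 8.39
= −103.78 dBm → −103.8 dBm

−103.8 dBm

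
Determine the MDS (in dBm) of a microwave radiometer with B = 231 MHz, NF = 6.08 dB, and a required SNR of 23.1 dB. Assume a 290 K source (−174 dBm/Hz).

Sensitivity = −174 + 10 log₁₀(B) + NF + SNR_min
= −174 + 83.64 + 6.08 + 23.1
= −61.18 dBm → −61.2 dBm

−61.2 dBm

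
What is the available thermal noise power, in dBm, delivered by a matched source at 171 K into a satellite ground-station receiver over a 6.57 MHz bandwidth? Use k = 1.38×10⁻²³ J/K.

−108.1 dBm

P_n = kTB = 1.38×10⁻²³ × 171 × 6.57×10⁶ = 1.55×10⁻¹⁴ W
In dBm: 10 log₁₀(1.55×10⁻¹⁴ / 10⁻³) = −108.1 dBm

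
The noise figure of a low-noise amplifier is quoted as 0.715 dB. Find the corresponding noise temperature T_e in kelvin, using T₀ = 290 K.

51.9 K

F = 10^(0.715/10) = 1.17896
T_e = (F − 1)·T₀ = (1.17896 − 1) × 290 = 51.9 K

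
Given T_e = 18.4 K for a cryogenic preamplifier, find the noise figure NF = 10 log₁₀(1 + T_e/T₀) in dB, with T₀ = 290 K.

0.267 dB

F = 1 + T_e/T₀ = 1 + 18.4/290 = 1.06345
NF = 10 log₁₀(1.06345) = 0.267 dB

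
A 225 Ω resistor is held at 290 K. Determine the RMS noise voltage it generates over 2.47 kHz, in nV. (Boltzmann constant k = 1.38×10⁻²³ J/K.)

V_n = √(4kTRB)
4kTRB = 4 × 1.38×10⁻²³ × 290 × 2.25×10² × 2.47×10³ = 8.90×10⁻¹⁵ V²
V_n = √(8.90×10⁻¹⁵) = 9.43×10⁻⁸ V = 94.3 nV

94.3 nV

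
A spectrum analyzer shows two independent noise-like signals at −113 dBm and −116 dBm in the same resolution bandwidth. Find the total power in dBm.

−111.2 dBm

Convert to linear, add, convert back:
P₁ = 5.01×10⁻¹⁵ W, P₂ = 2.51×10⁻¹⁵ W
P_tot = 7.52×10⁻¹⁵ W → 10 log₁₀(P_tot / 10⁻³) = −111.2 dBm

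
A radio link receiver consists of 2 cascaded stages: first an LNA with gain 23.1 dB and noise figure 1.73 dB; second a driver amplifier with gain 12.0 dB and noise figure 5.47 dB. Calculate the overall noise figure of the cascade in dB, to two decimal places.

1.77 dB

Convert to linear (a loss of L dB is a gain of −L dB): F_i = 10^(NF_i/10), G_i = 10^(G_i,dB/10)
  Stage 1: F_1 = 10^(1.73/10) = 1.489, G_1 = 10^(23.1/10) = 204.2
  Stage 2: F_2 = 10^(5.47/10) = 3.524, G_2 = 10^(12.0/10) = 15.85
Friis cascade:
  F = 1.489 + (3.524 − 1)/204.2 = 1.502
NF = 10 log₁₀(1.502) = 1.77 dB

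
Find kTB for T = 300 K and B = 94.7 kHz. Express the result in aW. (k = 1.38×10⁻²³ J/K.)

392 aW

P_n = kTB = 1.38×10⁻²³ × 300 × 9.47×10⁴ = 3.92×10⁻¹⁶ W = 392 aW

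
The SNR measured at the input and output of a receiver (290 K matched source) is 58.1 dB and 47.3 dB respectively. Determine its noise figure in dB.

10.8 dB

NF (dB) = SNR_in(dB) − SNR_out(dB) when the source is at T₀
NF = 58.1 − 47.3 = 10.8 dB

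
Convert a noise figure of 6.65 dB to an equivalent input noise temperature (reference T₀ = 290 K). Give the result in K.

F = 10^(6.65/10) = 4.62381
T_e = (F − 1)·T₀ = (4.62381 − 1) × 290 = 1051 K

1051 K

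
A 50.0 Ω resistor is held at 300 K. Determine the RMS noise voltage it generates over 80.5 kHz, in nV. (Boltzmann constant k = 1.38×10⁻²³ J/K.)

V_n = √(4kTRB)
4kTRB = 4 × 1.38×10⁻²³ × 300 × 5.00×10¹ × 8.05×10⁴ = 6.67×10⁻¹⁴ V²
V_n = √(6.67×10⁻¹⁴) = 2.58×10⁻⁷ V = 258 nV

258 nV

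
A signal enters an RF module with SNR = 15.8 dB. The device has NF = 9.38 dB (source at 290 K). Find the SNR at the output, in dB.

6.42 dB

By definition F = SNR_in/SNR_out, so in dB: SNR_out = SNR_in − NF
SNR_out = 15.8 − 9.38 = 6.42 dB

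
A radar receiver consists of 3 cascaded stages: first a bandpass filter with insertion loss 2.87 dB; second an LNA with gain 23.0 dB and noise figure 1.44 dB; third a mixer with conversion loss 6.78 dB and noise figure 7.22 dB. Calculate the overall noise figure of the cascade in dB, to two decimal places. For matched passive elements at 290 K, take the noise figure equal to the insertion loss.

Convert to linear (a loss of L dB is a gain of −L dB): F_i = 10^(NF_i/10), G_i = 10^(G_i,dB/10)
  Stage 1: F_1 = 10^(2.87/10) = 1.936, G_1 = 10^(−2.87/10) = 0.5164
  Stage 2: F_2 = 10^(1.44/10) = 1.393, G_2 = 10^(23.0/10) = 199.5
  Stage 3: F_3 = 10^(7.22/10) = 5.272, G_3 = 10^(−6.78/10) = 0.2099
Friis cascade:
  F = 1.936 + (1.393 − 1)/0.5164 + (5.272 − 1)/103.0 = 2.739
NF = 10 log₁₀(2.739) = 4.38 dB

4.38 dB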